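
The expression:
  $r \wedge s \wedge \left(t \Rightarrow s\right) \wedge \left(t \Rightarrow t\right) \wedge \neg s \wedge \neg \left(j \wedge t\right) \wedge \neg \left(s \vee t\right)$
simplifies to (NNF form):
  $\text{False}$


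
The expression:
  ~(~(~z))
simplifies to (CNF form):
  ~z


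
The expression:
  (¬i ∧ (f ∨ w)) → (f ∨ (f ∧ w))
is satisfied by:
  {i: True, f: True, w: False}
  {i: True, w: False, f: False}
  {f: True, w: False, i: False}
  {f: False, w: False, i: False}
  {i: True, f: True, w: True}
  {i: True, w: True, f: False}
  {f: True, w: True, i: False}


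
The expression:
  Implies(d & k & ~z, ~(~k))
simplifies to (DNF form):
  True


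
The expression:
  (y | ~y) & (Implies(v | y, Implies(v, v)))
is always true.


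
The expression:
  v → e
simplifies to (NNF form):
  e ∨ ¬v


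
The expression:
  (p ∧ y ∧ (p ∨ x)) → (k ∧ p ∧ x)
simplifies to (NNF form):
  (k ∧ x) ∨ ¬p ∨ ¬y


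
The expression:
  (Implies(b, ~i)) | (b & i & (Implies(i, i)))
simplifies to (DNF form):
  True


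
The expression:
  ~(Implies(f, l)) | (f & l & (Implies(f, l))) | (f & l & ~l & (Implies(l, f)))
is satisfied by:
  {f: True}


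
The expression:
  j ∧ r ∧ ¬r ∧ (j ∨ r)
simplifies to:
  False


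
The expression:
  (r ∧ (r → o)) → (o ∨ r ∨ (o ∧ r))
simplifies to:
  True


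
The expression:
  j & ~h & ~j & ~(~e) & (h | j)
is never true.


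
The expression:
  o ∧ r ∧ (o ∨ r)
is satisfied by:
  {r: True, o: True}


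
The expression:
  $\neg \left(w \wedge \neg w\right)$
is always true.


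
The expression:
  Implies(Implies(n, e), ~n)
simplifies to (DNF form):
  ~e | ~n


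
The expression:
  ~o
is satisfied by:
  {o: False}


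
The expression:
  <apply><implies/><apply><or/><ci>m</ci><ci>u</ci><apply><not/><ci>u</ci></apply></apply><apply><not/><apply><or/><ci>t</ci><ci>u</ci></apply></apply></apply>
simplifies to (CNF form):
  <apply><and/><apply><not/><ci>t</ci></apply><apply><not/><ci>u</ci></apply></apply>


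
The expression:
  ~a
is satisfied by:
  {a: False}


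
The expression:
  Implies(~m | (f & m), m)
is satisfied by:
  {m: True}


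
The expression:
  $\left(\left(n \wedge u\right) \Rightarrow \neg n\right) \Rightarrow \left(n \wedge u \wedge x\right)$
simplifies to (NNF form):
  $n \wedge u$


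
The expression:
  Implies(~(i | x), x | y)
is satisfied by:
  {i: True, y: True, x: True}
  {i: True, y: True, x: False}
  {i: True, x: True, y: False}
  {i: True, x: False, y: False}
  {y: True, x: True, i: False}
  {y: True, x: False, i: False}
  {x: True, y: False, i: False}


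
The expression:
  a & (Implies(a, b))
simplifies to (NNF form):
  a & b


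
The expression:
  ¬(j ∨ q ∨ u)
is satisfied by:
  {q: False, u: False, j: False}


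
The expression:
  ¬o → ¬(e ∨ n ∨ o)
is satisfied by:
  {o: True, e: False, n: False}
  {n: True, o: True, e: False}
  {o: True, e: True, n: False}
  {n: True, o: True, e: True}
  {n: False, e: False, o: False}


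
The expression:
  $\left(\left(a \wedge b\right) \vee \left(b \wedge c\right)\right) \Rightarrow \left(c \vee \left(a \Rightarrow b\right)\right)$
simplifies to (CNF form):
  $\text{True}$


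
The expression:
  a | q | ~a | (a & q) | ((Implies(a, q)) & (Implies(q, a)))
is always true.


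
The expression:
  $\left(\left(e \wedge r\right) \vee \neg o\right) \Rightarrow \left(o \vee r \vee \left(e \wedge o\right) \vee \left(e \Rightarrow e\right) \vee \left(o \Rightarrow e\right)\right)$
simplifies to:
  $\text{True}$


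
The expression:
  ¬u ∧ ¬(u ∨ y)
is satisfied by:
  {u: False, y: False}


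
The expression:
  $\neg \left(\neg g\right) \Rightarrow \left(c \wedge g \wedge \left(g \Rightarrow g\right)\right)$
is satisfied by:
  {c: True, g: False}
  {g: False, c: False}
  {g: True, c: True}


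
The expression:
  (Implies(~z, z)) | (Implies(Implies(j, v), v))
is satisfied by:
  {z: True, v: True, j: True}
  {z: True, v: True, j: False}
  {z: True, j: True, v: False}
  {z: True, j: False, v: False}
  {v: True, j: True, z: False}
  {v: True, j: False, z: False}
  {j: True, v: False, z: False}


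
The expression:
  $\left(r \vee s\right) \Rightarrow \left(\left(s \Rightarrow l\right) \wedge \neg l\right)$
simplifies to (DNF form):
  $\left(\neg l \wedge \neg s\right) \vee \left(\neg r \wedge \neg s\right)$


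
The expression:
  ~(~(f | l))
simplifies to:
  f | l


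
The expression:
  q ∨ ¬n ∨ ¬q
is always true.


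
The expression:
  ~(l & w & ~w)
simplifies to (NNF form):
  True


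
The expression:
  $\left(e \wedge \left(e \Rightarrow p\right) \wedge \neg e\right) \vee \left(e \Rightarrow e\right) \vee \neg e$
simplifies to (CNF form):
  $\text{True}$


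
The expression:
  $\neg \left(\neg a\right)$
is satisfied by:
  {a: True}


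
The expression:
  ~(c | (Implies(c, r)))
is never true.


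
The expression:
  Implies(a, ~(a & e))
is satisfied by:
  {e: False, a: False}
  {a: True, e: False}
  {e: True, a: False}


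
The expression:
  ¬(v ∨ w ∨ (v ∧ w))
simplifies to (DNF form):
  ¬v ∧ ¬w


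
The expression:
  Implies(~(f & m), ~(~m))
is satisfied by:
  {m: True}


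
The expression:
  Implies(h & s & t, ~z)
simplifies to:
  ~h | ~s | ~t | ~z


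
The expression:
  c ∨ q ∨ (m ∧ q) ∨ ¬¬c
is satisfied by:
  {q: True, c: True}
  {q: True, c: False}
  {c: True, q: False}


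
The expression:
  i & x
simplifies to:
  i & x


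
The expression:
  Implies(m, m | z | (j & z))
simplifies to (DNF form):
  True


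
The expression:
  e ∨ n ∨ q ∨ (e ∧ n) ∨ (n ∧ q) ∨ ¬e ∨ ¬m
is always true.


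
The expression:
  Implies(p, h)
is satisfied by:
  {h: True, p: False}
  {p: False, h: False}
  {p: True, h: True}


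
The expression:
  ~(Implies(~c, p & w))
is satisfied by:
  {p: False, c: False, w: False}
  {w: True, p: False, c: False}
  {p: True, w: False, c: False}


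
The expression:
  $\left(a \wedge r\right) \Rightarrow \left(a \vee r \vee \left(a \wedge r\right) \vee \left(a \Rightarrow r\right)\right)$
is always true.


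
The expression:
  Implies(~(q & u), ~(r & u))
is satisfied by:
  {q: True, u: False, r: False}
  {u: False, r: False, q: False}
  {r: True, q: True, u: False}
  {r: True, u: False, q: False}
  {q: True, u: True, r: False}
  {u: True, q: False, r: False}
  {r: True, u: True, q: True}


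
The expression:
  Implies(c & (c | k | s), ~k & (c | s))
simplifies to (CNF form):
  ~c | ~k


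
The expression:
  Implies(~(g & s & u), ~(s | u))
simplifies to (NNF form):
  (g | ~u) & (s | ~u) & (u | ~s)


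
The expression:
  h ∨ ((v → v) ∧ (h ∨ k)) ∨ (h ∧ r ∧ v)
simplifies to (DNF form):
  h ∨ k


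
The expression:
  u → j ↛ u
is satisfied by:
  {u: False}


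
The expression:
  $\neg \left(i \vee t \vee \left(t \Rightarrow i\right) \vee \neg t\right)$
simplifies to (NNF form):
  $\text{False}$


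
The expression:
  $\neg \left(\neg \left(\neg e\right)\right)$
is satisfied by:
  {e: False}


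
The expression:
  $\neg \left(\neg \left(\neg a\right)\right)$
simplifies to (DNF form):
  $\neg a$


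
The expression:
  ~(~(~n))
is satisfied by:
  {n: False}


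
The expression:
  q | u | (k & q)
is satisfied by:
  {q: True, u: True}
  {q: True, u: False}
  {u: True, q: False}


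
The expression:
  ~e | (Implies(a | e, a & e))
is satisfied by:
  {a: True, e: False}
  {e: False, a: False}
  {e: True, a: True}


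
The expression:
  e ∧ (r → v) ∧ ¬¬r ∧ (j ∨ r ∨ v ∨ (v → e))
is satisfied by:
  {r: True, e: True, v: True}


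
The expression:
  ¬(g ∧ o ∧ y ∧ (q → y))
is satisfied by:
  {g: False, o: False, y: False}
  {y: True, g: False, o: False}
  {o: True, g: False, y: False}
  {y: True, o: True, g: False}
  {g: True, y: False, o: False}
  {y: True, g: True, o: False}
  {o: True, g: True, y: False}


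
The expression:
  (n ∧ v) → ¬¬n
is always true.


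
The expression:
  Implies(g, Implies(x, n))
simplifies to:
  n | ~g | ~x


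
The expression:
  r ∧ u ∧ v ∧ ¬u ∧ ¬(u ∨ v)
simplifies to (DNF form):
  False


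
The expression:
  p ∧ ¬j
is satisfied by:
  {p: True, j: False}


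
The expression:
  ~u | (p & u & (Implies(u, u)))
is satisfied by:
  {p: True, u: False}
  {u: False, p: False}
  {u: True, p: True}


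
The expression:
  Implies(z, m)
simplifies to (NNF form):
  m | ~z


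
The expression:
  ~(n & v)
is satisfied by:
  {v: False, n: False}
  {n: True, v: False}
  {v: True, n: False}


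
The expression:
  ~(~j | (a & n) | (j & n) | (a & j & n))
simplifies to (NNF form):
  j & ~n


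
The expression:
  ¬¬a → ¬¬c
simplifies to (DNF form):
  c ∨ ¬a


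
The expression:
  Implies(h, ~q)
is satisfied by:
  {h: False, q: False}
  {q: True, h: False}
  {h: True, q: False}


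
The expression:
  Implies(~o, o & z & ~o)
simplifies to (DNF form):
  o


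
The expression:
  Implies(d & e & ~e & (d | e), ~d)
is always true.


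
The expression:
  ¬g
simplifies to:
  ¬g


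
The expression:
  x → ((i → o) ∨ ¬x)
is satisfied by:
  {o: True, x: False, i: False}
  {o: False, x: False, i: False}
  {i: True, o: True, x: False}
  {i: True, o: False, x: False}
  {x: True, o: True, i: False}
  {x: True, o: False, i: False}
  {x: True, i: True, o: True}


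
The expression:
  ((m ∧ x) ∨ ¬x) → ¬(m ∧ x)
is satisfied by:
  {m: False, x: False}
  {x: True, m: False}
  {m: True, x: False}


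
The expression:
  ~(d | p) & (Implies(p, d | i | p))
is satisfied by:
  {d: False, p: False}


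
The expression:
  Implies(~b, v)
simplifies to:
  b | v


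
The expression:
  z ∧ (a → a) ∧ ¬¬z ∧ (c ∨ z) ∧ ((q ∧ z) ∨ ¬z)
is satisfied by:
  {z: True, q: True}


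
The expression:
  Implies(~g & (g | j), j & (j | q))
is always true.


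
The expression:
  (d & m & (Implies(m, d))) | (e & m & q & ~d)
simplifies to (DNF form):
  (d & m) | (d & e & m) | (d & m & q) | (e & m & q)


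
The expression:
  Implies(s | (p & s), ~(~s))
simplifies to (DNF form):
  True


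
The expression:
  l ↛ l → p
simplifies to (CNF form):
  True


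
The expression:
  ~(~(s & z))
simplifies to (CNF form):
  s & z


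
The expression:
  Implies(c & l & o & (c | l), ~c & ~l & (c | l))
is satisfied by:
  {l: False, c: False, o: False}
  {o: True, l: False, c: False}
  {c: True, l: False, o: False}
  {o: True, c: True, l: False}
  {l: True, o: False, c: False}
  {o: True, l: True, c: False}
  {c: True, l: True, o: False}


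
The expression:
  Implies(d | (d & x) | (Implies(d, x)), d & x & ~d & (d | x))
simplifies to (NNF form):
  False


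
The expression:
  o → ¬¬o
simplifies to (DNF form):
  True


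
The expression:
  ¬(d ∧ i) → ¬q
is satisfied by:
  {i: True, d: True, q: False}
  {i: True, d: False, q: False}
  {d: True, i: False, q: False}
  {i: False, d: False, q: False}
  {i: True, q: True, d: True}


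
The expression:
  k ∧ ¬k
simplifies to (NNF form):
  False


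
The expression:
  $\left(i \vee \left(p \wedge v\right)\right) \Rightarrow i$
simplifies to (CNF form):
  $i \vee \neg p \vee \neg v$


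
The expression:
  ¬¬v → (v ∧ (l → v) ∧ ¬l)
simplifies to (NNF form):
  ¬l ∨ ¬v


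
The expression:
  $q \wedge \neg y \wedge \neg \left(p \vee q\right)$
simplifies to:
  $\text{False}$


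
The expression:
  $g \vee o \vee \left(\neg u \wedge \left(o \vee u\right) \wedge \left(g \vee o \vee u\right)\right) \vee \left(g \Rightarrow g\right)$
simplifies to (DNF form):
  $\text{True}$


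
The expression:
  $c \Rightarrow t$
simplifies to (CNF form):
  $t \vee \neg c$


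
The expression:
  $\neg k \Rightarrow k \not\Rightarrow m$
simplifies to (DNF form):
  $k$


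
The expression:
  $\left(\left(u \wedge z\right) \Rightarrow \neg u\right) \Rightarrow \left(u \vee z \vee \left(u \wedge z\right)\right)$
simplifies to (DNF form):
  $u \vee z$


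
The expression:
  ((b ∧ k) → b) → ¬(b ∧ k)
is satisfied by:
  {k: False, b: False}
  {b: True, k: False}
  {k: True, b: False}


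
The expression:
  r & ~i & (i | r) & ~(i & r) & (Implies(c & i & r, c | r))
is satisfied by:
  {r: True, i: False}


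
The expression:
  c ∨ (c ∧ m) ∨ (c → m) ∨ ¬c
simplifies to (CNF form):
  True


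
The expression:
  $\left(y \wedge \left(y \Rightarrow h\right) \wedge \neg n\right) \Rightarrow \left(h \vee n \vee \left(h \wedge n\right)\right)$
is always true.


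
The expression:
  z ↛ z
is never true.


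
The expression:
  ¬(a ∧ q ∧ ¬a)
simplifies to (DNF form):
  True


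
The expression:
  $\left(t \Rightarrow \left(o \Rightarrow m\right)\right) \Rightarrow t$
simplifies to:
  $t$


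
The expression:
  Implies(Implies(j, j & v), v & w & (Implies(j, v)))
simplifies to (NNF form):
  (v & w) | (j & ~v)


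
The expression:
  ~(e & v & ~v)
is always true.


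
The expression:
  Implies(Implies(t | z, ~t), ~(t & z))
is always true.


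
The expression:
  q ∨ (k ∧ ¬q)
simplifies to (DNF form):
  k ∨ q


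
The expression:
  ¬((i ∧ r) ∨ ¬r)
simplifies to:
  r ∧ ¬i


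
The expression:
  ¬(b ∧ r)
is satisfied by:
  {b: False, r: False}
  {r: True, b: False}
  {b: True, r: False}


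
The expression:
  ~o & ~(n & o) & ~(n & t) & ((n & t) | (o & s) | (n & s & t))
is never true.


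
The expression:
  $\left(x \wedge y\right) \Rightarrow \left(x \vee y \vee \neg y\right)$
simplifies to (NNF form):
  $\text{True}$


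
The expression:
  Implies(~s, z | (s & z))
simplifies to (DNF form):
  s | z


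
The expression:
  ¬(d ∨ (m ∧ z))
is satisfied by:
  {d: False, m: False, z: False}
  {z: True, d: False, m: False}
  {m: True, d: False, z: False}


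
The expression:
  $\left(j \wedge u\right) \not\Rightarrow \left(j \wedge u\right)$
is never true.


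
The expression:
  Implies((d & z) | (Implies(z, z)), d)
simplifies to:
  d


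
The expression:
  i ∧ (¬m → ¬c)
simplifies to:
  i ∧ (m ∨ ¬c)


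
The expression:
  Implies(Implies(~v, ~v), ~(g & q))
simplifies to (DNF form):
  ~g | ~q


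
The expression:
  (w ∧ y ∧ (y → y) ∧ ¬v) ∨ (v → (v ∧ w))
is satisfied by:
  {w: True, v: False}
  {v: False, w: False}
  {v: True, w: True}


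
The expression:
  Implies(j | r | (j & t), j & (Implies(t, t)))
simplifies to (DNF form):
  j | ~r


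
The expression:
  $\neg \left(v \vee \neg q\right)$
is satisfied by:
  {q: True, v: False}


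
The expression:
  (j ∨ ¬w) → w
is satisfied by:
  {w: True}


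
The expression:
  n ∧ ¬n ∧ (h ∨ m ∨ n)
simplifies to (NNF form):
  False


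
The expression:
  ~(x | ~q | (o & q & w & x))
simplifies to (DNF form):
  q & ~x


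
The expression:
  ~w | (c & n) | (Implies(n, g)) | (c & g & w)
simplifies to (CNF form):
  c | g | ~n | ~w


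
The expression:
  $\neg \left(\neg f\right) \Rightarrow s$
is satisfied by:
  {s: True, f: False}
  {f: False, s: False}
  {f: True, s: True}


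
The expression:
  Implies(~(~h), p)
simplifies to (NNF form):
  p | ~h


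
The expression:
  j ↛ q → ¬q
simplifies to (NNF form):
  True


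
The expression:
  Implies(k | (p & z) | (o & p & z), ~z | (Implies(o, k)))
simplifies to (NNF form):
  k | ~o | ~p | ~z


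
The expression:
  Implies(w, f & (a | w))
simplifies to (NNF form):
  f | ~w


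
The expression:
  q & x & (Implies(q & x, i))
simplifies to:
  i & q & x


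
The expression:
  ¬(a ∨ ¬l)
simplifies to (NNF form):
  l ∧ ¬a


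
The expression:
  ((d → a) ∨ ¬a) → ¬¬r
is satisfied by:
  {r: True}


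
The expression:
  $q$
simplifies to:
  $q$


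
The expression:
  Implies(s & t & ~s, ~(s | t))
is always true.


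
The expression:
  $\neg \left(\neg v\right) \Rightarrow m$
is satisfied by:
  {m: True, v: False}
  {v: False, m: False}
  {v: True, m: True}


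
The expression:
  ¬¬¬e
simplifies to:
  ¬e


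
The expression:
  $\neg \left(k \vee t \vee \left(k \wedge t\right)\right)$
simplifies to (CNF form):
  $\neg k \wedge \neg t$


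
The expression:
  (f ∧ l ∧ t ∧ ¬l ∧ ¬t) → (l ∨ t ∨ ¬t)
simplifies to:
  True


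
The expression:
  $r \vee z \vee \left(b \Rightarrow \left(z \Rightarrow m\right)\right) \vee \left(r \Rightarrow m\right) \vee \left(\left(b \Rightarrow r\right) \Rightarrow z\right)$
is always true.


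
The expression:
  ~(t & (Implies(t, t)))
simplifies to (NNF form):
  ~t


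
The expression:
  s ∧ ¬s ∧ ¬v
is never true.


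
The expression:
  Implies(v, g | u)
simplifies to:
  g | u | ~v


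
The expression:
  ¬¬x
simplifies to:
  x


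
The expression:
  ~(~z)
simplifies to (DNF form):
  z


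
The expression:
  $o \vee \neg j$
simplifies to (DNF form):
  $o \vee \neg j$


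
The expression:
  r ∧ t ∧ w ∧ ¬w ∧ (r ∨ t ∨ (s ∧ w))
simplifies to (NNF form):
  False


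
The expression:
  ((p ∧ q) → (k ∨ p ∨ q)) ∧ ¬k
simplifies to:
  ¬k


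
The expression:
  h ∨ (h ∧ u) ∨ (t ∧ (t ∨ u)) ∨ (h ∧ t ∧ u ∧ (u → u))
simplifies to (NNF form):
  h ∨ t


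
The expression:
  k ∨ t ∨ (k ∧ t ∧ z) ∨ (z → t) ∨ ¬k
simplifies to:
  True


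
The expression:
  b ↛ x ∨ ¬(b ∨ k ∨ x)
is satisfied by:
  {b: True, x: False, k: False}
  {x: False, k: False, b: False}
  {b: True, k: True, x: False}


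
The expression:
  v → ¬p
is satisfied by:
  {p: False, v: False}
  {v: True, p: False}
  {p: True, v: False}


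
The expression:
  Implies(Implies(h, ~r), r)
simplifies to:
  r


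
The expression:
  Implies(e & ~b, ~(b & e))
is always true.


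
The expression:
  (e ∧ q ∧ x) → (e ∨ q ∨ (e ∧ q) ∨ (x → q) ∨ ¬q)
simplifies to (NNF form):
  True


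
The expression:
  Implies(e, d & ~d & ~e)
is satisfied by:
  {e: False}


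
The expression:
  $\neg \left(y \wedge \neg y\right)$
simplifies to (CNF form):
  $\text{True}$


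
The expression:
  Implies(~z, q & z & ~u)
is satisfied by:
  {z: True}


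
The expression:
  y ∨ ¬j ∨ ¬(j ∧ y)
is always true.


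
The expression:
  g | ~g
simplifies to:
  True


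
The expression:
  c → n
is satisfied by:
  {n: True, c: False}
  {c: False, n: False}
  {c: True, n: True}


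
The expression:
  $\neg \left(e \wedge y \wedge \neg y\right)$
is always true.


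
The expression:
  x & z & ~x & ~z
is never true.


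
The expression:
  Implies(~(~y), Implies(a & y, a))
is always true.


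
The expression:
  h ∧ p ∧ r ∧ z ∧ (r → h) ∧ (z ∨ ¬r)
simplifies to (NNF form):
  h ∧ p ∧ r ∧ z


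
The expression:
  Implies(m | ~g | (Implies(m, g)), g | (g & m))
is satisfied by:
  {g: True}


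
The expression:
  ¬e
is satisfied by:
  {e: False}


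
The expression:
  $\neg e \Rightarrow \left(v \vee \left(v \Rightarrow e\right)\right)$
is always true.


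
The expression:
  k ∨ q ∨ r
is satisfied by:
  {r: True, k: True, q: True}
  {r: True, k: True, q: False}
  {r: True, q: True, k: False}
  {r: True, q: False, k: False}
  {k: True, q: True, r: False}
  {k: True, q: False, r: False}
  {q: True, k: False, r: False}


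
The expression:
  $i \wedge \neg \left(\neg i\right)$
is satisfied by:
  {i: True}


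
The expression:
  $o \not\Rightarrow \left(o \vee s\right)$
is never true.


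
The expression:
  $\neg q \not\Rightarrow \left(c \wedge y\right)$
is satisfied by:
  {q: False, c: False, y: False}
  {y: True, q: False, c: False}
  {c: True, q: False, y: False}


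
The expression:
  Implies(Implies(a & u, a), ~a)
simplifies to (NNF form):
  ~a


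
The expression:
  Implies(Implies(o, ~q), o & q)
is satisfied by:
  {o: True, q: True}


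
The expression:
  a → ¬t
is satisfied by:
  {t: False, a: False}
  {a: True, t: False}
  {t: True, a: False}


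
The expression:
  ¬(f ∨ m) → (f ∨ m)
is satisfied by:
  {m: True, f: True}
  {m: True, f: False}
  {f: True, m: False}


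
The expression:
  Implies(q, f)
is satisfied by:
  {f: True, q: False}
  {q: False, f: False}
  {q: True, f: True}


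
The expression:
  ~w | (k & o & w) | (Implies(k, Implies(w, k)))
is always true.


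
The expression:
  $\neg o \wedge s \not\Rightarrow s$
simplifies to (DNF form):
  $\text{False}$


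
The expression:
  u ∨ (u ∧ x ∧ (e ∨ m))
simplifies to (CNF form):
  u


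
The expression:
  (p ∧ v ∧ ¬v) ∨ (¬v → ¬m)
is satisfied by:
  {v: True, m: False}
  {m: False, v: False}
  {m: True, v: True}


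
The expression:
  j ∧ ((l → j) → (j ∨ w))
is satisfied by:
  {j: True}


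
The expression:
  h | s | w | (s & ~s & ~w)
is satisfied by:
  {h: True, s: True, w: True}
  {h: True, s: True, w: False}
  {h: True, w: True, s: False}
  {h: True, w: False, s: False}
  {s: True, w: True, h: False}
  {s: True, w: False, h: False}
  {w: True, s: False, h: False}


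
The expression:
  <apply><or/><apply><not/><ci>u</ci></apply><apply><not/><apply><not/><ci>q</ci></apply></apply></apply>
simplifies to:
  <apply><or/><ci>q</ci><apply><not/><ci>u</ci></apply></apply>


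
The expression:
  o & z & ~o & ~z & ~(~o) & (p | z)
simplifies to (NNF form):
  False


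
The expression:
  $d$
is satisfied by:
  {d: True}


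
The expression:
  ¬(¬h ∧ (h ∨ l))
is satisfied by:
  {h: True, l: False}
  {l: False, h: False}
  {l: True, h: True}


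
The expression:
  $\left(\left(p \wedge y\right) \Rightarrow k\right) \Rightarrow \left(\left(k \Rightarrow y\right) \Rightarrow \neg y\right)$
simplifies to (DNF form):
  $\left(p \wedge \neg k\right) \vee \neg y$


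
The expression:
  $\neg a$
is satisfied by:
  {a: False}


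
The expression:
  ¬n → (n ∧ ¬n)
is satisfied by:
  {n: True}


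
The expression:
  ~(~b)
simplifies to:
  b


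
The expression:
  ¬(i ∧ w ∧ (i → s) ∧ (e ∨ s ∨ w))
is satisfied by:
  {s: False, i: False, w: False}
  {w: True, s: False, i: False}
  {i: True, s: False, w: False}
  {w: True, i: True, s: False}
  {s: True, w: False, i: False}
  {w: True, s: True, i: False}
  {i: True, s: True, w: False}


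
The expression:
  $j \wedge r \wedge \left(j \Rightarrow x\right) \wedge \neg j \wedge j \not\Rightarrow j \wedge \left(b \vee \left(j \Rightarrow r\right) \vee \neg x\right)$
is never true.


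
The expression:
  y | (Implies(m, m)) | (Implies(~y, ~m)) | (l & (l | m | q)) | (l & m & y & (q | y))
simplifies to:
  True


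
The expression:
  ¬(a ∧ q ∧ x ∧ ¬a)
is always true.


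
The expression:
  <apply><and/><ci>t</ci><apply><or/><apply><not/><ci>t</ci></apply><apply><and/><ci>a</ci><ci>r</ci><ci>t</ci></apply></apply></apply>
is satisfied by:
  {t: True, a: True, r: True}


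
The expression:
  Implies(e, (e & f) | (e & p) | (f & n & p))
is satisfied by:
  {p: True, f: True, e: False}
  {p: True, f: False, e: False}
  {f: True, p: False, e: False}
  {p: False, f: False, e: False}
  {p: True, e: True, f: True}
  {p: True, e: True, f: False}
  {e: True, f: True, p: False}


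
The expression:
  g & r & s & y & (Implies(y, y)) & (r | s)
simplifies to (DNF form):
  g & r & s & y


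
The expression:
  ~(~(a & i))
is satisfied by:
  {a: True, i: True}


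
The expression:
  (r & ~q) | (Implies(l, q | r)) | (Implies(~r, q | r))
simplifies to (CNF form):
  q | r | ~l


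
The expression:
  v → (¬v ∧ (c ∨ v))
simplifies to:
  ¬v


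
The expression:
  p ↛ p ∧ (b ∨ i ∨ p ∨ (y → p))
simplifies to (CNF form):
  False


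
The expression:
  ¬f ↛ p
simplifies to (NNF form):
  p ∨ ¬f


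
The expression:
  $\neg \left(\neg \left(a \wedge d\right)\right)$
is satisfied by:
  {a: True, d: True}


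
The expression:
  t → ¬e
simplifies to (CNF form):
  ¬e ∨ ¬t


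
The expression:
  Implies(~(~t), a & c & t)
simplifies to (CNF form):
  (a | ~t) & (c | ~t)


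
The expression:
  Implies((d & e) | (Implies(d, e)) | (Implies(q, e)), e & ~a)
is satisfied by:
  {e: True, d: True, q: True, a: False}
  {e: True, d: True, q: False, a: False}
  {e: True, q: True, d: False, a: False}
  {e: True, q: False, d: False, a: False}
  {d: True, q: True, a: False, e: False}
  {a: True, d: True, q: True, e: False}


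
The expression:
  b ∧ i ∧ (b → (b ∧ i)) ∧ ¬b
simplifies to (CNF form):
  False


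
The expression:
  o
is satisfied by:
  {o: True}


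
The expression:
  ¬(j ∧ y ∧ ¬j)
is always true.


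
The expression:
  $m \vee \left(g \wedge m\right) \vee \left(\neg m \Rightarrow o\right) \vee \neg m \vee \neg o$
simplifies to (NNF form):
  $\text{True}$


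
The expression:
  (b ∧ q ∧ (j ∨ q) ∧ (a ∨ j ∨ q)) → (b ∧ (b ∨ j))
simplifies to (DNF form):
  True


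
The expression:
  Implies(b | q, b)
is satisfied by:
  {b: True, q: False}
  {q: False, b: False}
  {q: True, b: True}


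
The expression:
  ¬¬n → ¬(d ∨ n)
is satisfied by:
  {n: False}


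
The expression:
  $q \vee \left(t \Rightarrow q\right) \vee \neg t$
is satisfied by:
  {q: True, t: False}
  {t: False, q: False}
  {t: True, q: True}


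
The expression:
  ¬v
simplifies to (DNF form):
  ¬v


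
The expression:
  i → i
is always true.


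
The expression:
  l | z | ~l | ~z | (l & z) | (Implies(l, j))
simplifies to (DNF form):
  True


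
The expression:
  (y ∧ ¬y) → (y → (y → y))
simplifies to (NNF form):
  True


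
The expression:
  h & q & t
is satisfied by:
  {t: True, h: True, q: True}


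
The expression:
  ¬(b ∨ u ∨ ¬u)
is never true.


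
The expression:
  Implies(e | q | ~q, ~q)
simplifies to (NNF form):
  ~q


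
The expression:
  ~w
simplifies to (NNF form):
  ~w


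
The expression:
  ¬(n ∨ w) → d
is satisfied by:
  {n: True, d: True, w: True}
  {n: True, d: True, w: False}
  {n: True, w: True, d: False}
  {n: True, w: False, d: False}
  {d: True, w: True, n: False}
  {d: True, w: False, n: False}
  {w: True, d: False, n: False}


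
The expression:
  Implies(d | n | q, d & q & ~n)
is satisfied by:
  {n: False, q: False, d: False}
  {d: True, q: True, n: False}


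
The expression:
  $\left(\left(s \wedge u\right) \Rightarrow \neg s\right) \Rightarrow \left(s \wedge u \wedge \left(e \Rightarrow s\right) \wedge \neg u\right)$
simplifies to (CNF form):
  $s \wedge u$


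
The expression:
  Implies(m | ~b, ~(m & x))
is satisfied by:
  {m: False, x: False}
  {x: True, m: False}
  {m: True, x: False}


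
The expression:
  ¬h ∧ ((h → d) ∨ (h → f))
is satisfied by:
  {h: False}


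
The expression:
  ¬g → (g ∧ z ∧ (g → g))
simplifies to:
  g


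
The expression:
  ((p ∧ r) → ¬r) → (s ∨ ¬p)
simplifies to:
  r ∨ s ∨ ¬p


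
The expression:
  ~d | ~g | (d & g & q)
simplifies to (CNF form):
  q | ~d | ~g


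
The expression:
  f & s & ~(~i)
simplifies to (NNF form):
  f & i & s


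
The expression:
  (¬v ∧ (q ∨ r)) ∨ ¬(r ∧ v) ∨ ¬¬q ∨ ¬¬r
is always true.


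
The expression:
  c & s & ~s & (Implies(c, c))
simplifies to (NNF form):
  False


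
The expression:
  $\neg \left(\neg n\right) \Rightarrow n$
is always true.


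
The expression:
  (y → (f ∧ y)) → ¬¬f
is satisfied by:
  {y: True, f: True}
  {y: True, f: False}
  {f: True, y: False}


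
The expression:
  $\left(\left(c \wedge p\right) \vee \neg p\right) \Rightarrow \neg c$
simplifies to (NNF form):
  $\neg c$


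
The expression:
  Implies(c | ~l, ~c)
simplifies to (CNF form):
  ~c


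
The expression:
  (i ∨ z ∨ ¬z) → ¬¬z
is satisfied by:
  {z: True}


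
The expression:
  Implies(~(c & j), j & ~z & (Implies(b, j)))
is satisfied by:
  {j: True, c: True, z: False}
  {j: True, z: False, c: False}
  {j: True, c: True, z: True}


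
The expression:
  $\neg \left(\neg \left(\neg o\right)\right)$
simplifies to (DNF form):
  $\neg o$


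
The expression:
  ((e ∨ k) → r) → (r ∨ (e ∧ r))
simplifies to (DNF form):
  e ∨ k ∨ r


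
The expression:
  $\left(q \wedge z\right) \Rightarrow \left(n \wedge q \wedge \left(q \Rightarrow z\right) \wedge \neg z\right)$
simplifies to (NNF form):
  $\neg q \vee \neg z$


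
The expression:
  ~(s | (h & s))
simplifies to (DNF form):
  ~s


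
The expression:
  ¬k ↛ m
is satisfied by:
  {m: True, k: False}
  {k: False, m: False}
  {k: True, m: True}


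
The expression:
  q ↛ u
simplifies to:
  q ∧ ¬u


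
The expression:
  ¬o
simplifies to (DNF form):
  ¬o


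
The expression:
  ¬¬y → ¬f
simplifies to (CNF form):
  ¬f ∨ ¬y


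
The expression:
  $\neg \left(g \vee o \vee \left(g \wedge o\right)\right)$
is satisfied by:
  {g: False, o: False}


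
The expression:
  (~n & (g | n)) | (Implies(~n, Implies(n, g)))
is always true.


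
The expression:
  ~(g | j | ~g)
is never true.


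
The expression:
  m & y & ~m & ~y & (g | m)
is never true.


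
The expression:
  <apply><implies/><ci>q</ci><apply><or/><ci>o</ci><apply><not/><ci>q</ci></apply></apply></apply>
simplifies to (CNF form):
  <apply><or/><ci>o</ci><apply><not/><ci>q</ci></apply></apply>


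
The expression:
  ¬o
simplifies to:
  ¬o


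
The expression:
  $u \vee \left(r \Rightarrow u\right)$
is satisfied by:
  {u: True, r: False}
  {r: False, u: False}
  {r: True, u: True}


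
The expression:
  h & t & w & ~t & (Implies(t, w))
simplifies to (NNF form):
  False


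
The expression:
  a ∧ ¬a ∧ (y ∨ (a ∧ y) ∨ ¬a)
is never true.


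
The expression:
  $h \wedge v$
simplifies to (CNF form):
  $h \wedge v$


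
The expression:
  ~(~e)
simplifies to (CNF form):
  e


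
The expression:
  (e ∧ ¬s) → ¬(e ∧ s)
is always true.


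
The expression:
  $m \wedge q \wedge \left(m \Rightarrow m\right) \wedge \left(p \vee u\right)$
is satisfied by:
  {u: True, p: True, m: True, q: True}
  {u: True, m: True, q: True, p: False}
  {p: True, m: True, q: True, u: False}


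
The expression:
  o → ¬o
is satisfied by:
  {o: False}


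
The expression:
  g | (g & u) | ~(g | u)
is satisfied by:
  {g: True, u: False}
  {u: False, g: False}
  {u: True, g: True}


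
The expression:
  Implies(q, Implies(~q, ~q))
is always true.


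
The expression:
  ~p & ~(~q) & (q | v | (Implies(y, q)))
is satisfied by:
  {q: True, p: False}


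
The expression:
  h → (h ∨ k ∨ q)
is always true.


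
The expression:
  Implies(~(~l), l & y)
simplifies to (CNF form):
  y | ~l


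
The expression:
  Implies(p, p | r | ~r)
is always true.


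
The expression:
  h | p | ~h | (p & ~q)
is always true.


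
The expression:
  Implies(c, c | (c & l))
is always true.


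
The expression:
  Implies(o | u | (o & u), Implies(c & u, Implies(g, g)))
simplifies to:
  True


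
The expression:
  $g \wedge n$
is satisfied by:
  {g: True, n: True}


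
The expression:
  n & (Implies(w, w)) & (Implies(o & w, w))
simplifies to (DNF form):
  n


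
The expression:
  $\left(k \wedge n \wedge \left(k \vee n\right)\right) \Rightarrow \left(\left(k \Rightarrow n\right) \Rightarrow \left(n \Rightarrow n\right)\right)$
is always true.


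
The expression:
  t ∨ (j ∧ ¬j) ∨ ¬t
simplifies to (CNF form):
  True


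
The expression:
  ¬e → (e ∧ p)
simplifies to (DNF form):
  e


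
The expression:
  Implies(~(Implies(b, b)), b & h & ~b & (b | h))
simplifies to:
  True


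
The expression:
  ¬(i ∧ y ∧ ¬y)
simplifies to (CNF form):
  True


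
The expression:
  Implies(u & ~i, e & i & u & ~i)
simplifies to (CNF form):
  i | ~u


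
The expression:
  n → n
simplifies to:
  True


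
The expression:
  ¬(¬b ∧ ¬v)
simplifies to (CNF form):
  b ∨ v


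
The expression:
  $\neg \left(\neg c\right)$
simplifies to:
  $c$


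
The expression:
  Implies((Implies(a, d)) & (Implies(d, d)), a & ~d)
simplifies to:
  a & ~d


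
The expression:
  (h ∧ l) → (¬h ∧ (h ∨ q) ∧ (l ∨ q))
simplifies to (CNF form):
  ¬h ∨ ¬l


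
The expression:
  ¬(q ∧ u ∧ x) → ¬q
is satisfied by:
  {u: True, x: True, q: False}
  {u: True, x: False, q: False}
  {x: True, u: False, q: False}
  {u: False, x: False, q: False}
  {q: True, u: True, x: True}


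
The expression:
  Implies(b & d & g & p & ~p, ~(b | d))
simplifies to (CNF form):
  True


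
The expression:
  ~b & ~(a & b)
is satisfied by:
  {b: False}


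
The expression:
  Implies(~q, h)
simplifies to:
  h | q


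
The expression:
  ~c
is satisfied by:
  {c: False}


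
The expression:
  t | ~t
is always true.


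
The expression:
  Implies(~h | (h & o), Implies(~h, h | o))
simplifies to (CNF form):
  h | o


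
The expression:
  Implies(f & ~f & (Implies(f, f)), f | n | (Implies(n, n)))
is always true.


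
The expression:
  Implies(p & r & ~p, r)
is always true.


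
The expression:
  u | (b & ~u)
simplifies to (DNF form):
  b | u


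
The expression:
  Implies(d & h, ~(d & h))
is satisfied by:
  {h: False, d: False}
  {d: True, h: False}
  {h: True, d: False}


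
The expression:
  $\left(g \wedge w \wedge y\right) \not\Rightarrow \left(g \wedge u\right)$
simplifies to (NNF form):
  $g \wedge w \wedge y \wedge \neg u$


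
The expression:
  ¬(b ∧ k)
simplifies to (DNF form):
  ¬b ∨ ¬k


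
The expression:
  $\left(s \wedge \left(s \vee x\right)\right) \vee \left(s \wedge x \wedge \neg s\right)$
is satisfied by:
  {s: True}


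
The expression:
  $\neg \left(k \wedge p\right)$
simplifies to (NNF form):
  $\neg k \vee \neg p$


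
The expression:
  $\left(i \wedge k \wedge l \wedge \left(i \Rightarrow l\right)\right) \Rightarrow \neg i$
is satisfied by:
  {l: False, k: False, i: False}
  {i: True, l: False, k: False}
  {k: True, l: False, i: False}
  {i: True, k: True, l: False}
  {l: True, i: False, k: False}
  {i: True, l: True, k: False}
  {k: True, l: True, i: False}


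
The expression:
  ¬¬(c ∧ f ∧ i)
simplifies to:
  c ∧ f ∧ i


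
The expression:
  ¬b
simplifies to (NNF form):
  ¬b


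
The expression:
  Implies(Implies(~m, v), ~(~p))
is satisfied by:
  {p: True, m: False, v: False}
  {p: True, v: True, m: False}
  {p: True, m: True, v: False}
  {p: True, v: True, m: True}
  {v: False, m: False, p: False}


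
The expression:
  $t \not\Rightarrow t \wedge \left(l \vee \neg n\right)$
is never true.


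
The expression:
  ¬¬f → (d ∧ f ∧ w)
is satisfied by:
  {d: True, w: True, f: False}
  {d: True, w: False, f: False}
  {w: True, d: False, f: False}
  {d: False, w: False, f: False}
  {f: True, d: True, w: True}


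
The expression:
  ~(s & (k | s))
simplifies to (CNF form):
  ~s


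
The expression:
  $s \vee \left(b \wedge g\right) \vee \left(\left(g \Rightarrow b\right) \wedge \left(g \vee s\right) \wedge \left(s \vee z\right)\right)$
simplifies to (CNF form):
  $\left(b \vee s\right) \wedge \left(g \vee s\right)$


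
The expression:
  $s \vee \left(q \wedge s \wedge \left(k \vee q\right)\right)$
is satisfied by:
  {s: True}


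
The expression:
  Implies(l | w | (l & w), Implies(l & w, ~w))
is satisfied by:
  {l: False, w: False}
  {w: True, l: False}
  {l: True, w: False}


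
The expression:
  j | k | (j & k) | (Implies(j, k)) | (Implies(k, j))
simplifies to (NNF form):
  True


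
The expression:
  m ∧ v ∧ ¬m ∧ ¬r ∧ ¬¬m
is never true.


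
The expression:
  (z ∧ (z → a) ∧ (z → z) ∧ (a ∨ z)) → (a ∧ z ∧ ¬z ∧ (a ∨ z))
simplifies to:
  ¬a ∨ ¬z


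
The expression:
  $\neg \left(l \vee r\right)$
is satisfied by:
  {r: False, l: False}


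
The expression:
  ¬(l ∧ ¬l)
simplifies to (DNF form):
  True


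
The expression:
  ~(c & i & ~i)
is always true.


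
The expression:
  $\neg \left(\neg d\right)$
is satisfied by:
  {d: True}


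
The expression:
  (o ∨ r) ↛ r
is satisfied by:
  {o: True, r: False}


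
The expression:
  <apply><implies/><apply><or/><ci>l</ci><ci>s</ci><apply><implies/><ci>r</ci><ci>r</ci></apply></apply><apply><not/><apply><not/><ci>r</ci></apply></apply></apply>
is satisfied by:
  {r: True}


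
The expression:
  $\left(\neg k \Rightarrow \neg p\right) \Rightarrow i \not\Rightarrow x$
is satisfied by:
  {p: True, i: True, k: False, x: False}
  {p: True, i: False, k: False, x: False}
  {i: True, x: False, p: False, k: False}
  {x: True, p: True, i: True, k: False}
  {x: True, p: True, i: False, k: False}
  {k: True, p: True, i: True, x: False}
  {k: True, p: False, i: True, x: False}


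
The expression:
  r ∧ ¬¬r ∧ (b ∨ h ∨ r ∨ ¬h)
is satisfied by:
  {r: True}


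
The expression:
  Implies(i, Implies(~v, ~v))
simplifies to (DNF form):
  True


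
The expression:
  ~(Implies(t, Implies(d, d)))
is never true.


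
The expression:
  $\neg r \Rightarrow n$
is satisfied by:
  {r: True, n: True}
  {r: True, n: False}
  {n: True, r: False}


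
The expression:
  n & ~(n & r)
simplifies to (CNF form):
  n & ~r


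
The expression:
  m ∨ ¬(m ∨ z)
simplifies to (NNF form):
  m ∨ ¬z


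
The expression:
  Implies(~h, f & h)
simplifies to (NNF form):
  h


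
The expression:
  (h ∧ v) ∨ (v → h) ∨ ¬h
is always true.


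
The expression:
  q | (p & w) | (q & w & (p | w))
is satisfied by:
  {q: True, p: True, w: True}
  {q: True, p: True, w: False}
  {q: True, w: True, p: False}
  {q: True, w: False, p: False}
  {p: True, w: True, q: False}


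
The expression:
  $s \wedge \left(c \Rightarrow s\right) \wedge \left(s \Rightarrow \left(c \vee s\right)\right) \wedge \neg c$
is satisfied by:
  {s: True, c: False}


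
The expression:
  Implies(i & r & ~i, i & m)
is always true.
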